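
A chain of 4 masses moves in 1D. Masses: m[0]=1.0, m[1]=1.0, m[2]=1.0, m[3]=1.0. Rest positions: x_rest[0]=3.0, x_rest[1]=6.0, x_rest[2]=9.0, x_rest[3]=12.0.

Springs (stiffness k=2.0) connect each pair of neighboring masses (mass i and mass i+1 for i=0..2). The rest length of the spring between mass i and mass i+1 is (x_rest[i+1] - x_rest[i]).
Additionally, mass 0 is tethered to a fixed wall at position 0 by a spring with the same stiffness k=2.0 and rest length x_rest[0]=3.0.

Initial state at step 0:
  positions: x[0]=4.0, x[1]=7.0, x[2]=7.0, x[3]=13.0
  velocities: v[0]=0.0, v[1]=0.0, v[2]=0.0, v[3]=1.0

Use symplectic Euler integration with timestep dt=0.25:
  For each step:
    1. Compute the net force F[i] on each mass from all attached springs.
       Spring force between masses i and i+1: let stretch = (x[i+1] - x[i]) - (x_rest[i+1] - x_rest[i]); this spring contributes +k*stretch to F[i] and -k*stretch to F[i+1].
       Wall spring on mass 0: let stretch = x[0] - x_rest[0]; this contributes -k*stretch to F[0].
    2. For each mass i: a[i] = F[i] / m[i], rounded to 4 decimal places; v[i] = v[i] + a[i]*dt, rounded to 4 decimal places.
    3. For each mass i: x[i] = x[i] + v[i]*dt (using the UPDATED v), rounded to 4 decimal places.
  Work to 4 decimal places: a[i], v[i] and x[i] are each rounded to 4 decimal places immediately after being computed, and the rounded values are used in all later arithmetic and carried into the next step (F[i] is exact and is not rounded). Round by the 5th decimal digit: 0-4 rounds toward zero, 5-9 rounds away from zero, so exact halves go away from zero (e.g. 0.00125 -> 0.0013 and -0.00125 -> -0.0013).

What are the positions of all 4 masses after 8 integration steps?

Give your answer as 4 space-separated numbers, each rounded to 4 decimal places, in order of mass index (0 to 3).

Step 0: x=[4.0000 7.0000 7.0000 13.0000] v=[0.0000 0.0000 0.0000 1.0000]
Step 1: x=[3.8750 6.6250 7.7500 12.8750] v=[-0.5000 -1.5000 3.0000 -0.5000]
Step 2: x=[3.6094 6.0469 9.0000 12.4844] v=[-1.0625 -2.3125 5.0000 -1.5625]
Step 3: x=[3.1973 5.5332 10.3164 12.0332] v=[-1.6485 -2.0547 5.2657 -1.8047]
Step 4: x=[2.6775 5.3254 11.2495 11.7424] v=[-2.0792 -0.8311 3.7325 -1.1631]
Step 5: x=[2.1540 5.5272 11.5037 11.7650] v=[-2.0940 0.8070 1.0169 0.0905]
Step 6: x=[1.7829 6.0544 11.0435 12.1300] v=[-1.4844 2.1087 -1.8407 1.4599]
Step 7: x=[1.7229 6.6713 10.0955 12.7342] v=[-0.2401 2.4675 -3.7920 2.4167]
Step 8: x=[2.0661 7.0977 9.0493 13.3836] v=[1.3727 1.7054 -4.1848 2.5974]

Answer: 2.0661 7.0977 9.0493 13.3836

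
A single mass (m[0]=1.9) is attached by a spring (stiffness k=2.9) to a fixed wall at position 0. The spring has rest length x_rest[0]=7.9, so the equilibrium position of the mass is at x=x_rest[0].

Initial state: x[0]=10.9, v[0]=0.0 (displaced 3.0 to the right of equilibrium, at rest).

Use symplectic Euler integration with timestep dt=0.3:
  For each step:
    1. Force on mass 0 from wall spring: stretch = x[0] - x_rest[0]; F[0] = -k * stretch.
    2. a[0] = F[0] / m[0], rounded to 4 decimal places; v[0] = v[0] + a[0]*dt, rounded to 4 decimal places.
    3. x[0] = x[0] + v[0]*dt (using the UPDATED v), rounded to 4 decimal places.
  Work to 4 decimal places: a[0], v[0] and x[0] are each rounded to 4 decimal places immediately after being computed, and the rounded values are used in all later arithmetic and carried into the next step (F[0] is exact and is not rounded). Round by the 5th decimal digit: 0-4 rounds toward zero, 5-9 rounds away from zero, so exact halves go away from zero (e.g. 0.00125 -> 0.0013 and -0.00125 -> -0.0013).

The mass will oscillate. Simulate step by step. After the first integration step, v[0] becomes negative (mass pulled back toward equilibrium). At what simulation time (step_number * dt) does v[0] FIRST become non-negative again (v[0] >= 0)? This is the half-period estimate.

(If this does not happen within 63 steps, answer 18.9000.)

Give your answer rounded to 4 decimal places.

Step 0: x=[10.9000] v=[0.0000]
Step 1: x=[10.4879] v=[-1.3737]
Step 2: x=[9.7203] v=[-2.5587]
Step 3: x=[8.7026] v=[-3.3922]
Step 4: x=[7.5747] v=[-3.7597]
Step 5: x=[6.4915] v=[-3.6108]
Step 6: x=[5.6017] v=[-2.9659]
Step 7: x=[5.0277] v=[-1.9135]
Step 8: x=[4.8482] v=[-0.5983]
Step 9: x=[5.0879] v=[0.7991]
First v>=0 after going negative at step 9, time=2.7000

Answer: 2.7000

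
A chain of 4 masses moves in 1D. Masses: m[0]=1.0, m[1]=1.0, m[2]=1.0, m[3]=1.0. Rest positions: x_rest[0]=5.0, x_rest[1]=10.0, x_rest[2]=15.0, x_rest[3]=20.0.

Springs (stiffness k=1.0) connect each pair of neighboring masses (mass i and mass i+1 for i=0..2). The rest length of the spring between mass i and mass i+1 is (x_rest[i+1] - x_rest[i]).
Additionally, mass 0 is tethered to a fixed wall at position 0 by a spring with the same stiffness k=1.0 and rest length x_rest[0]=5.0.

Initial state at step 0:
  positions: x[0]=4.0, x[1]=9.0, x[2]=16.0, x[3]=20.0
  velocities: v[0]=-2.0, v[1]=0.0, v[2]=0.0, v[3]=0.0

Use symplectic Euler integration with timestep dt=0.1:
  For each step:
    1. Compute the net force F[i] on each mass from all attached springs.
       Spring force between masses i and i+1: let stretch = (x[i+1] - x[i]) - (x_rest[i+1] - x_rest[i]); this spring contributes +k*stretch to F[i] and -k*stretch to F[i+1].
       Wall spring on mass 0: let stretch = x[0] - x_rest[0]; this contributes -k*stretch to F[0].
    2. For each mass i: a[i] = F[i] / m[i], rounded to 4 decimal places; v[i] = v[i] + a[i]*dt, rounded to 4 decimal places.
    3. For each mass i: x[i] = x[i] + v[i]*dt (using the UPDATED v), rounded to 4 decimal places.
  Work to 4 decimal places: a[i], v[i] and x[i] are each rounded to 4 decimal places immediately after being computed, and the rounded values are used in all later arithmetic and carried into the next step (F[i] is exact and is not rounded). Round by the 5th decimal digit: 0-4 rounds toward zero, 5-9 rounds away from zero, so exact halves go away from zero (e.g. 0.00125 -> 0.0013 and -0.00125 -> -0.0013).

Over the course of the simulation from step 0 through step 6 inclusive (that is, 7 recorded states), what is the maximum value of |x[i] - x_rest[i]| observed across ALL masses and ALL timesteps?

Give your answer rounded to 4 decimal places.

Answer: 1.8559

Derivation:
Step 0: x=[4.0000 9.0000 16.0000 20.0000] v=[-2.0000 0.0000 0.0000 0.0000]
Step 1: x=[3.8100 9.0200 15.9700 20.0100] v=[-1.9000 0.2000 -0.3000 0.1000]
Step 2: x=[3.6340 9.0574 15.9109 20.0296] v=[-1.7600 0.3740 -0.5910 0.1960]
Step 3: x=[3.4759 9.1091 15.8245 20.0580] v=[-1.5811 0.5170 -0.8645 0.2841]
Step 4: x=[3.3394 9.1716 15.7132 20.0941] v=[-1.3654 0.6252 -1.1127 0.3608]
Step 5: x=[3.2278 9.2412 15.5803 20.1364] v=[-1.1161 0.6961 -1.3288 0.4227]
Step 6: x=[3.1441 9.3141 15.4296 20.1831] v=[-0.8375 0.7287 -1.5071 0.4671]
Max displacement = 1.8559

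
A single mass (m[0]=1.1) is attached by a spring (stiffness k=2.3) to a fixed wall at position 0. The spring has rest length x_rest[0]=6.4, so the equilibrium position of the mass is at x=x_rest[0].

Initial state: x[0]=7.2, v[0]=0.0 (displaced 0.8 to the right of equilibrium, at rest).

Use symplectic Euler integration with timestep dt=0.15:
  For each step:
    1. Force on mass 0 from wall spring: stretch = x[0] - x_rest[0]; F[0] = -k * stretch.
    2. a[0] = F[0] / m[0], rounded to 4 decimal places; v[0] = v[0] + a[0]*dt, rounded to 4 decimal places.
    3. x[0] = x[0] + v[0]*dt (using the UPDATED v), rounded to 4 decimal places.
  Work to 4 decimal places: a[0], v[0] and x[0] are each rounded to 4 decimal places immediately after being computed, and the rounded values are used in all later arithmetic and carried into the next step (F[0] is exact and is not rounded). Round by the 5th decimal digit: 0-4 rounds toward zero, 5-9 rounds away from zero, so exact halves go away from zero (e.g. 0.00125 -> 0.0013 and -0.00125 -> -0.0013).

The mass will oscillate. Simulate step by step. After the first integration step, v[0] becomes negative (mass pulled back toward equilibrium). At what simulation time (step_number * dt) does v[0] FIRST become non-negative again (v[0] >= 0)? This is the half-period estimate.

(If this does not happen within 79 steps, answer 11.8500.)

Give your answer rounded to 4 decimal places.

Step 0: x=[7.2000] v=[0.0000]
Step 1: x=[7.1624] v=[-0.2509]
Step 2: x=[7.0889] v=[-0.4900]
Step 3: x=[6.9830] v=[-0.7061]
Step 4: x=[6.8497] v=[-0.8890]
Step 5: x=[6.6952] v=[-1.0300]
Step 6: x=[6.5268] v=[-1.1226]
Step 7: x=[6.3524] v=[-1.1624]
Step 8: x=[6.1803] v=[-1.1475]
Step 9: x=[6.0185] v=[-1.0786]
Step 10: x=[5.8747] v=[-0.9589]
Step 11: x=[5.7556] v=[-0.7941]
Step 12: x=[5.6668] v=[-0.5920]
Step 13: x=[5.6125] v=[-0.3620]
Step 14: x=[5.5953] v=[-0.1150]
Step 15: x=[5.6159] v=[0.1374]
First v>=0 after going negative at step 15, time=2.2500

Answer: 2.2500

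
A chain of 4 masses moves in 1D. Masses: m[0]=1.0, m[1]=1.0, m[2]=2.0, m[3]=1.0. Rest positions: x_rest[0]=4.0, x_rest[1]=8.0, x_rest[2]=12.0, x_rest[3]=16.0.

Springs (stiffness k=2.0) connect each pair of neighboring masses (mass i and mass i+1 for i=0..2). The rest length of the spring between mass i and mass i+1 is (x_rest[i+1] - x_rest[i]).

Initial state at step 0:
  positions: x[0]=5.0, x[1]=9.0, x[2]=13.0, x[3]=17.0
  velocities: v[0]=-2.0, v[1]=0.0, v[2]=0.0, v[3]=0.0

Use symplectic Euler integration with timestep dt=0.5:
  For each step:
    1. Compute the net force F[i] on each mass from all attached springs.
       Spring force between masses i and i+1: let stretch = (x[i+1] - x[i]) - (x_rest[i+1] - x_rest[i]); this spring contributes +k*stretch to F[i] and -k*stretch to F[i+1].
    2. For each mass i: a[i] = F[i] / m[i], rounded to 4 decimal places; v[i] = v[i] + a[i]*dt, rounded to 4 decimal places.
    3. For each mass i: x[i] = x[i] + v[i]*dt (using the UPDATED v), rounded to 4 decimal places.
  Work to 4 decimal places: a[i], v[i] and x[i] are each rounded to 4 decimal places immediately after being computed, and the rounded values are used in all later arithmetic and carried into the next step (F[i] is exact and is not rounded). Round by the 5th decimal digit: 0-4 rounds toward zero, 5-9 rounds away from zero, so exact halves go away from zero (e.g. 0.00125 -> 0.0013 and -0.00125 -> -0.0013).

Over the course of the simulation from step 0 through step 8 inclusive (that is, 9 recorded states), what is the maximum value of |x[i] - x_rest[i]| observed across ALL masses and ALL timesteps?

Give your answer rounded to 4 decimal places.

Answer: 1.5781

Derivation:
Step 0: x=[5.0000 9.0000 13.0000 17.0000] v=[-2.0000 0.0000 0.0000 0.0000]
Step 1: x=[4.0000 9.0000 13.0000 17.0000] v=[-2.0000 0.0000 0.0000 0.0000]
Step 2: x=[3.5000 8.5000 13.0000 17.0000] v=[-1.0000 -1.0000 0.0000 0.0000]
Step 3: x=[3.5000 7.7500 12.8750 17.0000] v=[0.0000 -1.5000 -0.2500 0.0000]
Step 4: x=[3.6250 7.4375 12.5000 16.9375] v=[0.2500 -0.6250 -0.7500 -0.1250]
Step 5: x=[3.6563 7.7500 11.9688 16.6563] v=[0.0625 0.6250 -1.0625 -0.5625]
Step 6: x=[3.7344 8.1251 11.5547 16.0313] v=[0.1562 0.7501 -0.8282 -1.2500]
Step 7: x=[4.0079 8.0196 11.4024 15.1680] v=[0.5469 -0.2110 -0.3047 -1.7266]
Step 8: x=[4.2872 7.5997 11.3458 14.4219] v=[0.5586 -0.8399 -0.1133 -1.4922]
Max displacement = 1.5781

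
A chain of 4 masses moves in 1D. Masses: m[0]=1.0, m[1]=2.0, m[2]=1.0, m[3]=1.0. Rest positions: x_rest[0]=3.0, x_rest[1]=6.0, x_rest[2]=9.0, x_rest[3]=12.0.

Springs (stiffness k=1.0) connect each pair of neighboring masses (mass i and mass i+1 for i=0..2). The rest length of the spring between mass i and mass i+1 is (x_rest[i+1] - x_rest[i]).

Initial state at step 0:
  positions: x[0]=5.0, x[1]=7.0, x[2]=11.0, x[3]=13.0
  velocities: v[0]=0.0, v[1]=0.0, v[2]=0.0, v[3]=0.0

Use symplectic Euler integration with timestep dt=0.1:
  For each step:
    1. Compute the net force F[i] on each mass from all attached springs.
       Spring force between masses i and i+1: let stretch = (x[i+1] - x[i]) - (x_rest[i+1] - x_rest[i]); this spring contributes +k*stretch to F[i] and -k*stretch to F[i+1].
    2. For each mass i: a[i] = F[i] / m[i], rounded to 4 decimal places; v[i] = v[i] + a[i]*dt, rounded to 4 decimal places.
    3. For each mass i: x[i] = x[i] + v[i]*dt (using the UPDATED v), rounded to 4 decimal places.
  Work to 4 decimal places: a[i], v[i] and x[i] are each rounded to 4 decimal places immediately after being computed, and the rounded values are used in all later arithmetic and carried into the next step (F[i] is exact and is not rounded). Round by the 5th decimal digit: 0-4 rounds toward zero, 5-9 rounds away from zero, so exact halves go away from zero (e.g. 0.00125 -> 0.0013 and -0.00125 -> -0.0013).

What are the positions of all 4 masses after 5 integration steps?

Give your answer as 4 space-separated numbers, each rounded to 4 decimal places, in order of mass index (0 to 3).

Answer: 4.8569 7.1414 10.7205 13.1398

Derivation:
Step 0: x=[5.0000 7.0000 11.0000 13.0000] v=[0.0000 0.0000 0.0000 0.0000]
Step 1: x=[4.9900 7.0100 10.9800 13.0100] v=[-0.1000 0.1000 -0.2000 0.1000]
Step 2: x=[4.9702 7.0298 10.9406 13.0297] v=[-0.1980 0.1975 -0.3940 0.1970]
Step 3: x=[4.9410 7.0588 10.8830 13.0585] v=[-0.2920 0.2901 -0.5762 0.2881]
Step 4: x=[4.9030 7.0963 10.8089 13.0956] v=[-0.3802 0.3754 -0.7411 0.3706]
Step 5: x=[4.8569 7.1414 10.7205 13.1398] v=[-0.4609 0.4514 -0.8837 0.4419]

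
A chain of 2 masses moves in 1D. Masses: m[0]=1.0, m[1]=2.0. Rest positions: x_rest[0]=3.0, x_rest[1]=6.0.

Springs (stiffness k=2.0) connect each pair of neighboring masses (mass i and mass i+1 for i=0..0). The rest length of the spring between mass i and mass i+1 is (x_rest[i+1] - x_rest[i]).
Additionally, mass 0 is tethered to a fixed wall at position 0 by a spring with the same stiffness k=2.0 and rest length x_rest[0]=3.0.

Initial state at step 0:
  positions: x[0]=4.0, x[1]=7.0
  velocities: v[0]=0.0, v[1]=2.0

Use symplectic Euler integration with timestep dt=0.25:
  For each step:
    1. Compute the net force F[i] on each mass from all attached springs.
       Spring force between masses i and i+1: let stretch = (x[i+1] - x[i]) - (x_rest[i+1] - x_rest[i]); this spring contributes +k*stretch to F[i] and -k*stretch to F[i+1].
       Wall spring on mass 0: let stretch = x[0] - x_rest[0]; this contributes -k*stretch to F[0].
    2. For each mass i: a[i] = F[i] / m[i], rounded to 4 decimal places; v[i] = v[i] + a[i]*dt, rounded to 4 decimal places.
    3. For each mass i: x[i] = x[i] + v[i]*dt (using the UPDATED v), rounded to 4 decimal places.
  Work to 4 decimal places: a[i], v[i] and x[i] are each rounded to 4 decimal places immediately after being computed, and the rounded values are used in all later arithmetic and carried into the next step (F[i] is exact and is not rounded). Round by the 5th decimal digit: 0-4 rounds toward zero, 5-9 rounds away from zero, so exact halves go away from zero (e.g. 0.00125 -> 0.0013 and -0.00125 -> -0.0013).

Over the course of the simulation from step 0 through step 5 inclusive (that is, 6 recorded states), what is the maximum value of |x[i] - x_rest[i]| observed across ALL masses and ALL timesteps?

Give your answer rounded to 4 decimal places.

Step 0: x=[4.0000 7.0000] v=[0.0000 2.0000]
Step 1: x=[3.8750 7.5000] v=[-0.5000 2.0000]
Step 2: x=[3.7188 7.9610] v=[-0.6250 1.8438]
Step 3: x=[3.6280 8.3443] v=[-0.3633 1.5333]
Step 4: x=[3.6732 8.6204] v=[0.1809 1.1042]
Step 5: x=[3.8777 8.7748] v=[0.8179 0.6174]
Max displacement = 2.7748

Answer: 2.7748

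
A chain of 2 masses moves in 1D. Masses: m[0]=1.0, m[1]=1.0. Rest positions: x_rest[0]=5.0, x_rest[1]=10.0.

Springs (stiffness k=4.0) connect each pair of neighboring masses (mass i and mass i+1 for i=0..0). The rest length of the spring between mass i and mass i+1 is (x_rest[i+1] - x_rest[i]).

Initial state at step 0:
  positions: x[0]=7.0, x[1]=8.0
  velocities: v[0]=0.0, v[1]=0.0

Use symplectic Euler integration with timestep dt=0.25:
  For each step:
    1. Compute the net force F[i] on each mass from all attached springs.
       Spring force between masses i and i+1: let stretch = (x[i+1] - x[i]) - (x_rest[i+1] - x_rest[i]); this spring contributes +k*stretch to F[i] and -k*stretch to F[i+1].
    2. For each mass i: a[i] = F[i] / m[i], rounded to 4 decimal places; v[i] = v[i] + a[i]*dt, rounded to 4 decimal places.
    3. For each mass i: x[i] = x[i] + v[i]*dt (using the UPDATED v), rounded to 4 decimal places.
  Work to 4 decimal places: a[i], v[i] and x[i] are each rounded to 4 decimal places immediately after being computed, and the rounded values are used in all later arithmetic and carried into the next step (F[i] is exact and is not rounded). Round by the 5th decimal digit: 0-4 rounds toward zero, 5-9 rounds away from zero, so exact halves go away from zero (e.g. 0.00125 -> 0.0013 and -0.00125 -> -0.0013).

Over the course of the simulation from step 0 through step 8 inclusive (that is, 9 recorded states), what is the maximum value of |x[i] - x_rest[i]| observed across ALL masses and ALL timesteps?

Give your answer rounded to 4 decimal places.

Step 0: x=[7.0000 8.0000] v=[0.0000 0.0000]
Step 1: x=[6.0000 9.0000] v=[-4.0000 4.0000]
Step 2: x=[4.5000 10.5000] v=[-6.0000 6.0000]
Step 3: x=[3.2500 11.7500] v=[-5.0000 5.0000]
Step 4: x=[2.8750 12.1250] v=[-1.5000 1.5000]
Step 5: x=[3.5625 11.4375] v=[2.7500 -2.7500]
Step 6: x=[4.9688 10.0313] v=[5.6250 -5.6250]
Step 7: x=[6.3907 8.6094] v=[5.6875 -5.6875]
Step 8: x=[7.1173 7.8829] v=[2.9062 -2.9062]
Max displacement = 2.1250

Answer: 2.1250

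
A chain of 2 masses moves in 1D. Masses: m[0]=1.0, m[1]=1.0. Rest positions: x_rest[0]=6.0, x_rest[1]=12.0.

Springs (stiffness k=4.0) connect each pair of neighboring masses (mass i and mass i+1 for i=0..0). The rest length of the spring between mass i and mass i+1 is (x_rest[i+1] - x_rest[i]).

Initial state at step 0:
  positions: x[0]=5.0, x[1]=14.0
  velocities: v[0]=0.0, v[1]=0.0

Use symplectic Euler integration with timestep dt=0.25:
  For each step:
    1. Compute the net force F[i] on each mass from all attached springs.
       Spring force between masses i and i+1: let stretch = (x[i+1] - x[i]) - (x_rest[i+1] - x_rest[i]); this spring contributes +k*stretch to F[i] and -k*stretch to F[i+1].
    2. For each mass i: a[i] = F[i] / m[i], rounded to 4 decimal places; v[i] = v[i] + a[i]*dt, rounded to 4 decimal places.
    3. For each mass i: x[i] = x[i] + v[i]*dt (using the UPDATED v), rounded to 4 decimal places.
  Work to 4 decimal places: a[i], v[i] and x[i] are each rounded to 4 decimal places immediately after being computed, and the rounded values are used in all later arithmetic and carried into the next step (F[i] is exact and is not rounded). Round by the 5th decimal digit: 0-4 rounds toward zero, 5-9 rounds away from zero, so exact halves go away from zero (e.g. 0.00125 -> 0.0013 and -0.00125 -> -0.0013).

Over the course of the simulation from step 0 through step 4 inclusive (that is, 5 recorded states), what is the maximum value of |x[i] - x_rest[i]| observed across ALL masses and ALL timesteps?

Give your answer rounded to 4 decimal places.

Answer: 2.0938

Derivation:
Step 0: x=[5.0000 14.0000] v=[0.0000 0.0000]
Step 1: x=[5.7500 13.2500] v=[3.0000 -3.0000]
Step 2: x=[6.8750 12.1250] v=[4.5000 -4.5000]
Step 3: x=[7.8125 11.1875] v=[3.7500 -3.7500]
Step 4: x=[8.0938 10.9063] v=[1.1250 -1.1250]
Max displacement = 2.0938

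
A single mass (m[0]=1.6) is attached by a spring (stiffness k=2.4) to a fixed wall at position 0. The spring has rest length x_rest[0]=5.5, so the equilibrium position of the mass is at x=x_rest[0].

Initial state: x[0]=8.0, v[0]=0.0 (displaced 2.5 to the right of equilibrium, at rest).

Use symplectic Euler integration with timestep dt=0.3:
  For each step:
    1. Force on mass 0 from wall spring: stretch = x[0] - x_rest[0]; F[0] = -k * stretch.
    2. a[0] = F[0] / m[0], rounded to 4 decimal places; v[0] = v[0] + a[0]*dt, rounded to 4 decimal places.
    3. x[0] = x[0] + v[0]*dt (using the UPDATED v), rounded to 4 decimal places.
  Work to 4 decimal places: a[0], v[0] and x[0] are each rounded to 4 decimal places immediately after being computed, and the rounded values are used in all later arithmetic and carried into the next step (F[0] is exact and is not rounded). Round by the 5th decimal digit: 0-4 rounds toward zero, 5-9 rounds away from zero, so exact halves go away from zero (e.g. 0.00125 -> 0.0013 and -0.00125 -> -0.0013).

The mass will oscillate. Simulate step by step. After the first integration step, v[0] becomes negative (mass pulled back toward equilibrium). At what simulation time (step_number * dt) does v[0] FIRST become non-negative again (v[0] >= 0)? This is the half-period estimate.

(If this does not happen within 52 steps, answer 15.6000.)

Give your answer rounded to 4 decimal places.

Step 0: x=[8.0000] v=[0.0000]
Step 1: x=[7.6625] v=[-1.1250]
Step 2: x=[7.0331] v=[-2.0981]
Step 3: x=[6.1967] v=[-2.7880]
Step 4: x=[5.2663] v=[-3.1015]
Step 5: x=[4.3674] v=[-2.9963]
Step 6: x=[3.6214] v=[-2.4866]
Step 7: x=[3.1290] v=[-1.6412]
Step 8: x=[2.9567] v=[-0.5743]
Step 9: x=[3.1278] v=[0.5702]
First v>=0 after going negative at step 9, time=2.7000

Answer: 2.7000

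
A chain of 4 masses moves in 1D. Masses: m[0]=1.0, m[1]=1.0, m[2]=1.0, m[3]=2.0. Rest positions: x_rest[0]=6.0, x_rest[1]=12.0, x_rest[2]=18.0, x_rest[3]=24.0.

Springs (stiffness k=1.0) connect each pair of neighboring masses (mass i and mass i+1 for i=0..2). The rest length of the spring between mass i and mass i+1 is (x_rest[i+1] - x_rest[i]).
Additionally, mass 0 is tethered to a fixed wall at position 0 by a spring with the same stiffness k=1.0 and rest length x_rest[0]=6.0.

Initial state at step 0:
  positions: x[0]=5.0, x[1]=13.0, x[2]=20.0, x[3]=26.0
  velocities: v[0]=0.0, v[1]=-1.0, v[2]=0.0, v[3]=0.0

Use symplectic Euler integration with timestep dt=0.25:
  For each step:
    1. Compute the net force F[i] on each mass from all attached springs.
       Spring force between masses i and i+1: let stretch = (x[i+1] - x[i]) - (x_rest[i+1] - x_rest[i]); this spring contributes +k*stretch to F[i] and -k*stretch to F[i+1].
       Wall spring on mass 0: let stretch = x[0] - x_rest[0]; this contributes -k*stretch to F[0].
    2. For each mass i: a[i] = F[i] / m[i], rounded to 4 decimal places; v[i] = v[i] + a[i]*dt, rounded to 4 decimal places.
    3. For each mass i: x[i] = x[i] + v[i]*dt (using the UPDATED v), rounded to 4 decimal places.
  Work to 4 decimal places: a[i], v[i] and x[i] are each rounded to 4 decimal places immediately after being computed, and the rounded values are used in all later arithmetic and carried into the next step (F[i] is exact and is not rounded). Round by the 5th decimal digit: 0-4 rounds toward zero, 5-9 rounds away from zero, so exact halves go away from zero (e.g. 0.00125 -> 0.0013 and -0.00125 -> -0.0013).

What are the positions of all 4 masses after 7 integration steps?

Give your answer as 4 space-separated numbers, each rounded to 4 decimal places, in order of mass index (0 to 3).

Answer: 7.1349 12.0053 18.3044 25.7462

Derivation:
Step 0: x=[5.0000 13.0000 20.0000 26.0000] v=[0.0000 -1.0000 0.0000 0.0000]
Step 1: x=[5.1875 12.6875 19.9375 26.0000] v=[0.7500 -1.2500 -0.2500 0.0000]
Step 2: x=[5.5195 12.3594 19.8008 25.9981] v=[1.3281 -1.3125 -0.5469 -0.0078]
Step 3: x=[5.9341 12.0689 19.5863 25.9900] v=[1.6582 -1.1621 -0.8579 -0.0325]
Step 4: x=[6.3612 11.8648 19.3022 25.9693] v=[1.7084 -0.8165 -1.1363 -0.0830]
Step 5: x=[6.7347 11.7815 18.9700 25.9277] v=[1.4940 -0.3331 -1.3289 -0.1664]
Step 6: x=[7.0027 11.8321 18.6234 25.8562] v=[1.0720 0.2023 -1.3866 -0.2861]
Step 7: x=[7.1349 12.0053 18.3044 25.7462] v=[0.5287 0.6928 -1.2762 -0.4402]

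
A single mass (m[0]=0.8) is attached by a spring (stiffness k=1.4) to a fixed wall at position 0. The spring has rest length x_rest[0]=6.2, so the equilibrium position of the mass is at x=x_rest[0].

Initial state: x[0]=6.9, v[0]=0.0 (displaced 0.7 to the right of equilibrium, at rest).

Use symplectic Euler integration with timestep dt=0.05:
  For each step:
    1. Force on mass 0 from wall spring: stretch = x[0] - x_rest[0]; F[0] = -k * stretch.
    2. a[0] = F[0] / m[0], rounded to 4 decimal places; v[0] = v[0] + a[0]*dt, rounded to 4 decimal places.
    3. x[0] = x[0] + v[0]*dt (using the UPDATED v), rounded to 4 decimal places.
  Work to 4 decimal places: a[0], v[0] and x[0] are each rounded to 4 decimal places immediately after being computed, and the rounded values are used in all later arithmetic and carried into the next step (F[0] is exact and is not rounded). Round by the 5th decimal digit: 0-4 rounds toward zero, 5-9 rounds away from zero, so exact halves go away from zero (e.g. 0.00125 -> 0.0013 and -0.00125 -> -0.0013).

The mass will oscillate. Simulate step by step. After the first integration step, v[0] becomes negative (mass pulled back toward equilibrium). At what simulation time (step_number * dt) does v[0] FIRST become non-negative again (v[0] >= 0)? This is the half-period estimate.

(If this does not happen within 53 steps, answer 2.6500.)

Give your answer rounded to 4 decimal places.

Step 0: x=[6.9000] v=[0.0000]
Step 1: x=[6.8969] v=[-0.0613]
Step 2: x=[6.8908] v=[-0.1223]
Step 3: x=[6.8817] v=[-0.1827]
Step 4: x=[6.8696] v=[-0.2424]
Step 5: x=[6.8546] v=[-0.3010]
Step 6: x=[6.8367] v=[-0.3583]
Step 7: x=[6.8160] v=[-0.4140]
Step 8: x=[6.7926] v=[-0.4679]
Step 9: x=[6.7666] v=[-0.5198]
Step 10: x=[6.7381] v=[-0.5694]
Step 11: x=[6.7073] v=[-0.6165]
Step 12: x=[6.6743] v=[-0.6609]
Step 13: x=[6.6392] v=[-0.7024]
Step 14: x=[6.6022] v=[-0.7408]
Step 15: x=[6.5634] v=[-0.7760]
Step 16: x=[6.5230] v=[-0.8078]
Step 17: x=[6.4812] v=[-0.8361]
Step 18: x=[6.4382] v=[-0.8607]
Step 19: x=[6.3941] v=[-0.8815]
Step 20: x=[6.3492] v=[-0.8985]
Step 21: x=[6.3036] v=[-0.9116]
Step 22: x=[6.2576] v=[-0.9207]
Step 23: x=[6.2113] v=[-0.9257]
Step 24: x=[6.1650] v=[-0.9267]
Step 25: x=[6.1188] v=[-0.9236]
Step 26: x=[6.0730] v=[-0.9165]
Step 27: x=[6.0277] v=[-0.9054]
Step 28: x=[5.9832] v=[-0.8903]
Step 29: x=[5.9396] v=[-0.8713]
Step 30: x=[5.8972] v=[-0.8485]
Step 31: x=[5.8561] v=[-0.8220]
Step 32: x=[5.8165] v=[-0.7919]
Step 33: x=[5.7786] v=[-0.7583]
Step 34: x=[5.7425] v=[-0.7214]
Step 35: x=[5.7084] v=[-0.6814]
Step 36: x=[5.6765] v=[-0.6384]
Step 37: x=[5.6469] v=[-0.5926]
Step 38: x=[5.6197] v=[-0.5442]
Step 39: x=[5.5950] v=[-0.4934]
Step 40: x=[5.5730] v=[-0.4405]
Step 41: x=[5.5537] v=[-0.3856]
Step 42: x=[5.5372] v=[-0.3291]
Step 43: x=[5.5236] v=[-0.2711]
Step 44: x=[5.5130] v=[-0.2119]
Step 45: x=[5.5054] v=[-0.1518]
Step 46: x=[5.5009] v=[-0.0910]
Step 47: x=[5.4994] v=[-0.0298]
Step 48: x=[5.5010] v=[0.0315]
First v>=0 after going negative at step 48, time=2.4000

Answer: 2.4000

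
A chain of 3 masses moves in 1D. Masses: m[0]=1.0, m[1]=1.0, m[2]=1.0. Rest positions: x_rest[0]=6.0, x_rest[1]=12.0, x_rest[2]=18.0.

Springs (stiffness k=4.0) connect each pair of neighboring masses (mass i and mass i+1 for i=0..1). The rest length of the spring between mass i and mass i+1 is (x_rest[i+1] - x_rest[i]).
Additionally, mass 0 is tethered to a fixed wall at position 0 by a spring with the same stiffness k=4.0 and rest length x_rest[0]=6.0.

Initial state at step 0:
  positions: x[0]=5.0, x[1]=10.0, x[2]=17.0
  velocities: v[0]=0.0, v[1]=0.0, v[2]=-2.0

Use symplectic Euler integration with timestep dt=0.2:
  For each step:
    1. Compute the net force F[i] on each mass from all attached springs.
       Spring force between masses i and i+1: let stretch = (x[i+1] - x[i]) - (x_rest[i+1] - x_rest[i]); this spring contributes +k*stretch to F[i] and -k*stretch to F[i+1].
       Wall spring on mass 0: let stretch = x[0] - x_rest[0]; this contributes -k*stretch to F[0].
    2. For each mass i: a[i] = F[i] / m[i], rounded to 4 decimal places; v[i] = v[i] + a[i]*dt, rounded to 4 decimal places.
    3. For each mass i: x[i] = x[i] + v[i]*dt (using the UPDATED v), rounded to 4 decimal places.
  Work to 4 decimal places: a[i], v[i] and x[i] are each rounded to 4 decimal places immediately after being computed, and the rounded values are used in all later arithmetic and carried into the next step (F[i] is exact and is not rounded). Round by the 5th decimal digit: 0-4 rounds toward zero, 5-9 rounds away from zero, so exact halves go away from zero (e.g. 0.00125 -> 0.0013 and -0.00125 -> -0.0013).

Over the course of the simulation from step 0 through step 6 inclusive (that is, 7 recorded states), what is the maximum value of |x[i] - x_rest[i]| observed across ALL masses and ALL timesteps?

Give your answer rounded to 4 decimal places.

Answer: 2.7369

Derivation:
Step 0: x=[5.0000 10.0000 17.0000] v=[0.0000 0.0000 -2.0000]
Step 1: x=[5.0000 10.3200 16.4400] v=[0.0000 1.6000 -2.8000]
Step 2: x=[5.0512 10.7680 15.8608] v=[0.2560 2.2400 -2.8960]
Step 3: x=[5.2089 11.1162 15.4268] v=[0.7885 1.7408 -2.1702]
Step 4: x=[5.4783 11.2089 15.2631] v=[1.3472 0.4634 -0.8187]
Step 5: x=[5.7881 11.0334 15.4107] v=[1.5490 -0.8777 0.7379]
Step 6: x=[6.0111 10.7190 15.8179] v=[1.1148 -1.5721 2.0361]
Max displacement = 2.7369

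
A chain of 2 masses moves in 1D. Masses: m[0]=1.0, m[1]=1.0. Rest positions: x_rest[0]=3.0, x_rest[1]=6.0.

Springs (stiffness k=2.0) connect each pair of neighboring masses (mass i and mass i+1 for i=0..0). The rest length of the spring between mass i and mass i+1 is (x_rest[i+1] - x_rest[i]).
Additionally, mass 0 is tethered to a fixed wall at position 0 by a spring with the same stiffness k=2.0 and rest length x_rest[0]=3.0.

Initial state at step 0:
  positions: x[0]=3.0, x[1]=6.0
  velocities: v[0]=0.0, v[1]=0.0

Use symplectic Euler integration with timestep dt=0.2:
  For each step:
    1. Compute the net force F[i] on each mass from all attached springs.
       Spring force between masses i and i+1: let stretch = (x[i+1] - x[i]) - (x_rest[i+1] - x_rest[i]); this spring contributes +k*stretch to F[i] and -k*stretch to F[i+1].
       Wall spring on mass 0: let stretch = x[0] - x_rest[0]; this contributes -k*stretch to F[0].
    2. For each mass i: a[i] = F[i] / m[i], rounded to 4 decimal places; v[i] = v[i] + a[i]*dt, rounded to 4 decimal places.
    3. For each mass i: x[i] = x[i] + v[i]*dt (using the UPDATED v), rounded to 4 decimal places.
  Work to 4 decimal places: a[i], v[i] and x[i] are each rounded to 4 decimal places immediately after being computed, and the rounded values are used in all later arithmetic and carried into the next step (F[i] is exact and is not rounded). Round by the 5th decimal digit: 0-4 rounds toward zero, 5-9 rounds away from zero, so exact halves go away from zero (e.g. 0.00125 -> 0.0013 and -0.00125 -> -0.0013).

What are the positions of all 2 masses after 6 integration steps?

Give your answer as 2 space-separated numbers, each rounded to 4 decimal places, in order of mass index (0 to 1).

Answer: 3.0000 6.0000

Derivation:
Step 0: x=[3.0000 6.0000] v=[0.0000 0.0000]
Step 1: x=[3.0000 6.0000] v=[0.0000 0.0000]
Step 2: x=[3.0000 6.0000] v=[0.0000 0.0000]
Step 3: x=[3.0000 6.0000] v=[0.0000 0.0000]
Step 4: x=[3.0000 6.0000] v=[0.0000 0.0000]
Step 5: x=[3.0000 6.0000] v=[0.0000 0.0000]
Step 6: x=[3.0000 6.0000] v=[0.0000 0.0000]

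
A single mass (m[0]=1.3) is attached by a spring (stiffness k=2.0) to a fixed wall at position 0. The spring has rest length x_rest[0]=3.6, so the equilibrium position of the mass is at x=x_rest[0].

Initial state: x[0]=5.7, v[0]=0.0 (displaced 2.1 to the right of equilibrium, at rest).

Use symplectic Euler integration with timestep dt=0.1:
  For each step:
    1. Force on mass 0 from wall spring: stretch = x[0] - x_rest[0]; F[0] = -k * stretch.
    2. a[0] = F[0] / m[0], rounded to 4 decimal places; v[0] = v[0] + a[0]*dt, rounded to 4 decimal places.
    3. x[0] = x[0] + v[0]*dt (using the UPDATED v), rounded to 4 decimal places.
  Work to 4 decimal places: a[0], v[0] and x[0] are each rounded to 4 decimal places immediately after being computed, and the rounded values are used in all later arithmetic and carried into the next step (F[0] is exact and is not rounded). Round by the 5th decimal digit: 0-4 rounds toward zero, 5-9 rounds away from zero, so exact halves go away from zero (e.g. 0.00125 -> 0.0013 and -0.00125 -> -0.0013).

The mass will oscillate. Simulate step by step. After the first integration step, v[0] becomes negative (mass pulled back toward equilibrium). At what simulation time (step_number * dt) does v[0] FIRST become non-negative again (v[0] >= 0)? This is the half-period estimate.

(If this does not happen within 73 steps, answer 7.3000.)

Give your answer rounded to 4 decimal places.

Answer: 2.6000

Derivation:
Step 0: x=[5.7000] v=[0.0000]
Step 1: x=[5.6677] v=[-0.3231]
Step 2: x=[5.6036] v=[-0.6412]
Step 3: x=[5.5087] v=[-0.9495]
Step 4: x=[5.3844] v=[-1.2432]
Step 5: x=[5.2326] v=[-1.5177]
Step 6: x=[5.0557] v=[-1.7689]
Step 7: x=[4.8564] v=[-1.9929]
Step 8: x=[4.6378] v=[-2.1862]
Step 9: x=[4.4032] v=[-2.3459]
Step 10: x=[4.1563] v=[-2.4695]
Step 11: x=[3.9008] v=[-2.5551]
Step 12: x=[3.6407] v=[-2.6014]
Step 13: x=[3.3799] v=[-2.6077]
Step 14: x=[3.1225] v=[-2.5738]
Step 15: x=[2.8725] v=[-2.5003]
Step 16: x=[2.6337] v=[-2.3884]
Step 17: x=[2.4097] v=[-2.2397]
Step 18: x=[2.2040] v=[-2.0566]
Step 19: x=[2.0198] v=[-1.8418]
Step 20: x=[1.8599] v=[-1.5987]
Step 21: x=[1.7268] v=[-1.3310]
Step 22: x=[1.6225] v=[-1.0428]
Step 23: x=[1.5486] v=[-0.7386]
Step 24: x=[1.5063] v=[-0.4230]
Step 25: x=[1.4962] v=[-0.1009]
Step 26: x=[1.5185] v=[0.2228]
First v>=0 after going negative at step 26, time=2.6000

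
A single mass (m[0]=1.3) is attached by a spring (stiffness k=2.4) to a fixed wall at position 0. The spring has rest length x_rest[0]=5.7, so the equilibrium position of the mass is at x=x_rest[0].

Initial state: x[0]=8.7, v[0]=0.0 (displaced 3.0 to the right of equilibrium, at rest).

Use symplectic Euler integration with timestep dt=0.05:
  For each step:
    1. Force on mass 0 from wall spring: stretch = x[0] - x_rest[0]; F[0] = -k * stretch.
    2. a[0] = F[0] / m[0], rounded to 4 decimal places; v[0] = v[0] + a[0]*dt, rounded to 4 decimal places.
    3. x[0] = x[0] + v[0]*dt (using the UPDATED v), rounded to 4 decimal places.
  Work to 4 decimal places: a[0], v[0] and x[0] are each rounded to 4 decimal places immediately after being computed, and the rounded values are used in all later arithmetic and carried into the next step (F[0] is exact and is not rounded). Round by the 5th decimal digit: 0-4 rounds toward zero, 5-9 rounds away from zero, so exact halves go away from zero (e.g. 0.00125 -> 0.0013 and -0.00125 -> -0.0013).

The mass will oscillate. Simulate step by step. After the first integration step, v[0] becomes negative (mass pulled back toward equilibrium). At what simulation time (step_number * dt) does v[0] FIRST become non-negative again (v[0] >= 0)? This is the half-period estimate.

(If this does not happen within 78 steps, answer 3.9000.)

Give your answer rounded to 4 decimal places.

Answer: 2.3500

Derivation:
Step 0: x=[8.7000] v=[0.0000]
Step 1: x=[8.6862] v=[-0.2769]
Step 2: x=[8.6586] v=[-0.5526]
Step 3: x=[8.6173] v=[-0.8257]
Step 4: x=[8.5626] v=[-1.0950]
Step 5: x=[8.4946] v=[-1.3592]
Step 6: x=[8.4137] v=[-1.6172]
Step 7: x=[8.3203] v=[-1.8677]
Step 8: x=[8.2148] v=[-2.1096]
Step 9: x=[8.0977] v=[-2.3417]
Step 10: x=[7.9696] v=[-2.5630]
Step 11: x=[7.8310] v=[-2.7725]
Step 12: x=[7.6825] v=[-2.9692]
Step 13: x=[7.5249] v=[-3.1522]
Step 14: x=[7.3589] v=[-3.3207]
Step 15: x=[7.1852] v=[-3.4738]
Step 16: x=[7.0047] v=[-3.6109]
Step 17: x=[6.8181] v=[-3.7313]
Step 18: x=[6.6264] v=[-3.8345]
Step 19: x=[6.4304] v=[-3.9200]
Step 20: x=[6.2310] v=[-3.9874]
Step 21: x=[6.0292] v=[-4.0364]
Step 22: x=[5.8259] v=[-4.0668]
Step 23: x=[5.6220] v=[-4.0784]
Step 24: x=[5.4184] v=[-4.0712]
Step 25: x=[5.2161] v=[-4.0452]
Step 26: x=[5.0161] v=[-4.0005]
Step 27: x=[4.8192] v=[-3.9374]
Step 28: x=[4.6264] v=[-3.8561]
Step 29: x=[4.4386] v=[-3.7570]
Step 30: x=[4.2566] v=[-3.6406]
Step 31: x=[4.0812] v=[-3.5074]
Step 32: x=[3.9133] v=[-3.3580]
Step 33: x=[3.7536] v=[-3.1931]
Step 34: x=[3.6029] v=[-3.0134]
Step 35: x=[3.4619] v=[-2.8198]
Step 36: x=[3.3312] v=[-2.6132]
Step 37: x=[3.2115] v=[-2.3945]
Step 38: x=[3.1033] v=[-2.1648]
Step 39: x=[3.0070] v=[-1.9251]
Step 40: x=[2.9232] v=[-1.6765]
Step 41: x=[2.8522] v=[-1.4202]
Step 42: x=[2.7943] v=[-1.1573]
Step 43: x=[2.7498] v=[-0.8891]
Step 44: x=[2.7190] v=[-0.6168]
Step 45: x=[2.7019] v=[-0.3416]
Step 46: x=[2.6987] v=[-0.0649]
Step 47: x=[2.7093] v=[0.2121]
First v>=0 after going negative at step 47, time=2.3500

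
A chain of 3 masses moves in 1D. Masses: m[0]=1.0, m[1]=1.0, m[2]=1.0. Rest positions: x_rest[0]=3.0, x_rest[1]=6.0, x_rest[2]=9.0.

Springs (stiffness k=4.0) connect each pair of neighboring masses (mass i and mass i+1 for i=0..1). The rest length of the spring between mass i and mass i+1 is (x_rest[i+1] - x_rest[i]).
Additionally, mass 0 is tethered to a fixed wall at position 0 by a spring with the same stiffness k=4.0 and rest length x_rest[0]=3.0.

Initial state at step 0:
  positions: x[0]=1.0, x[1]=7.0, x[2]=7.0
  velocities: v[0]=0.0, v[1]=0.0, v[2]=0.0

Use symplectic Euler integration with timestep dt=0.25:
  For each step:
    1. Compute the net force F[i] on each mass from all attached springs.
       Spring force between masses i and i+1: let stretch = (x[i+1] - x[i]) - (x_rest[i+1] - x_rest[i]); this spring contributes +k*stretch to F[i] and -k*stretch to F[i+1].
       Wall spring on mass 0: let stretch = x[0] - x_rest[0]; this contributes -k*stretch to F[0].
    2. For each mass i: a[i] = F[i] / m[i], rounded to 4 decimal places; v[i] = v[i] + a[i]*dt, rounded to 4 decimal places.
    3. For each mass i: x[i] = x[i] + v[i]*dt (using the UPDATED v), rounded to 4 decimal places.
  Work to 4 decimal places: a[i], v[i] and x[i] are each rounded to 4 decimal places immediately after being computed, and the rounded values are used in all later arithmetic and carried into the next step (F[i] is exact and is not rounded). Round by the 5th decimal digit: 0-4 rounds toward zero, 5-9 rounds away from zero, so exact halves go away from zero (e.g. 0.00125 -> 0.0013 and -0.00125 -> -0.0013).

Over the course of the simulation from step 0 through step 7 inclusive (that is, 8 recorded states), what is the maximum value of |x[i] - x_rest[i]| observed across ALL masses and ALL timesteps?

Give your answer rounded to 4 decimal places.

Answer: 2.7656

Derivation:
Step 0: x=[1.0000 7.0000 7.0000] v=[0.0000 0.0000 0.0000]
Step 1: x=[2.2500 5.5000 7.7500] v=[5.0000 -6.0000 3.0000]
Step 2: x=[3.7500 3.7500 8.6875] v=[6.0000 -7.0000 3.7500]
Step 3: x=[4.3125 3.2344 9.1406] v=[2.2500 -2.0625 1.8125]
Step 4: x=[3.5274 4.4649 8.8672] v=[-3.1406 4.9218 -1.0937]
Step 5: x=[2.0948 6.5616 8.2432] v=[-5.7305 8.3866 -2.4960]
Step 6: x=[1.2552 7.9620 7.9488] v=[-3.3585 5.6014 -1.1776]
Step 7: x=[1.7785 7.6824 8.4077] v=[2.0931 -1.1186 1.8356]
Max displacement = 2.7656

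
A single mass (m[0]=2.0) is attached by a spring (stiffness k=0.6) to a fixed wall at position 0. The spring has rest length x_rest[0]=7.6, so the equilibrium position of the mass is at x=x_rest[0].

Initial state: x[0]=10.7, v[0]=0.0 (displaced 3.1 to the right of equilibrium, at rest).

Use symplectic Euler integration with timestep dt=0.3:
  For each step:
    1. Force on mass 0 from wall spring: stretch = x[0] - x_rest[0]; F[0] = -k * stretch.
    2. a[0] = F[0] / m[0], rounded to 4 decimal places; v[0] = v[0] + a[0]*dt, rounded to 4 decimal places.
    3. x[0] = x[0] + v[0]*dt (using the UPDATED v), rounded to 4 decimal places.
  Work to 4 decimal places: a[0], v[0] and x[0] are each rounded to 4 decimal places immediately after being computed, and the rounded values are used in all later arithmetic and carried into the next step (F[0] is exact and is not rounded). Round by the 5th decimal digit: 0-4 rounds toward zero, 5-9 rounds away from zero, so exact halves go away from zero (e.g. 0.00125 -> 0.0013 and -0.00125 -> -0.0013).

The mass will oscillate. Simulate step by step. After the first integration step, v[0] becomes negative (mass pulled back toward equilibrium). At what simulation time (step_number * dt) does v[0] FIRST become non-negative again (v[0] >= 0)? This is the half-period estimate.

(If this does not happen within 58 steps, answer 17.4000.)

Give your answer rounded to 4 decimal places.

Step 0: x=[10.7000] v=[0.0000]
Step 1: x=[10.6163] v=[-0.2790]
Step 2: x=[10.4512] v=[-0.5505]
Step 3: x=[10.2091] v=[-0.8071]
Step 4: x=[9.8965] v=[-1.0419]
Step 5: x=[9.5219] v=[-1.2486]
Step 6: x=[9.0954] v=[-1.4216]
Step 7: x=[8.6285] v=[-1.5562]
Step 8: x=[8.1339] v=[-1.6488]
Step 9: x=[7.6248] v=[-1.6969]
Step 10: x=[7.1151] v=[-1.6991]
Step 11: x=[6.6185] v=[-1.6555]
Step 12: x=[6.1483] v=[-1.5672]
Step 13: x=[5.7173] v=[-1.4366]
Step 14: x=[5.3371] v=[-1.2672]
Step 15: x=[5.0181] v=[-1.0635]
Step 16: x=[4.7688] v=[-0.8311]
Step 17: x=[4.5959] v=[-0.5763]
Step 18: x=[4.5041] v=[-0.3059]
Step 19: x=[4.4959] v=[-0.0273]
Step 20: x=[4.5715] v=[0.2521]
First v>=0 after going negative at step 20, time=6.0000

Answer: 6.0000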